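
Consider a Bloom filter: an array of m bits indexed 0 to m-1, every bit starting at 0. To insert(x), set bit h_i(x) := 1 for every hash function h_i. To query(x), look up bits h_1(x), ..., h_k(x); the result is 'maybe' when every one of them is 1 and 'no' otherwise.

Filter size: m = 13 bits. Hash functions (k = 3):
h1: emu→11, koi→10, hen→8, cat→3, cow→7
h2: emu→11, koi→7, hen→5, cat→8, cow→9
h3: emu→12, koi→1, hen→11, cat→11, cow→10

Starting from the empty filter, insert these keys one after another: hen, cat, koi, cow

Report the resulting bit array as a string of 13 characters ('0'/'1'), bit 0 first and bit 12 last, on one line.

Answer: 0101010111110

Derivation:
Start: bits=0000000000000
After insert 'hen': sets bits 5 8 11 -> bits=0000010010010
After insert 'cat': sets bits 3 8 11 -> bits=0001010010010
After insert 'koi': sets bits 1 7 10 -> bits=0101010110110
After insert 'cow': sets bits 7 9 10 -> bits=0101010111110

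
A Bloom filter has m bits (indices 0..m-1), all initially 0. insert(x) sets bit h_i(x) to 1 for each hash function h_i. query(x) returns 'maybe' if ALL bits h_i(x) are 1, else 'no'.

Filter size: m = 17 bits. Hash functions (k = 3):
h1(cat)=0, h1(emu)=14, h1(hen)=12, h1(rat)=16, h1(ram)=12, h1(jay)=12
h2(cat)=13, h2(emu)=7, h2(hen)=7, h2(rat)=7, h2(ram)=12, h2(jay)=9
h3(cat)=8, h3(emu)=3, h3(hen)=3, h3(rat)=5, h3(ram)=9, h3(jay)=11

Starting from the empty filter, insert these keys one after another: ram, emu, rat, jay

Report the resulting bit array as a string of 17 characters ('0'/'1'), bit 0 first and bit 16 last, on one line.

Answer: 00010101010110101

Derivation:
Start: bits=00000000000000000
After insert 'ram': sets bits 9 12 -> bits=00000000010010000
After insert 'emu': sets bits 3 7 14 -> bits=00010001010010100
After insert 'rat': sets bits 5 7 16 -> bits=00010101010010101
After insert 'jay': sets bits 9 11 12 -> bits=00010101010110101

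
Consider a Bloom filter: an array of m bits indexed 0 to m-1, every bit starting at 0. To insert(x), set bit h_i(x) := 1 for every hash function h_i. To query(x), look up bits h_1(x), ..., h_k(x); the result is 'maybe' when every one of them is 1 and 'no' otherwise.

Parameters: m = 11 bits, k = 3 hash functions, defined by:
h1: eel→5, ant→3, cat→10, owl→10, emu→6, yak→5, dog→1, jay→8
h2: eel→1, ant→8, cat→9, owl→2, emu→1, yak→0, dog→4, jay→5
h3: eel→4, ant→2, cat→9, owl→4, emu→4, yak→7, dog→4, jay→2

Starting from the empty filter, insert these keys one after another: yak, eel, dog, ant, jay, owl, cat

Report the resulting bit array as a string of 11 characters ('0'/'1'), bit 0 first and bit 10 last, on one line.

Answer: 11111101111

Derivation:
Start: bits=00000000000
After insert 'yak': sets bits 0 5 7 -> bits=10000101000
After insert 'eel': sets bits 1 4 5 -> bits=11001101000
After insert 'dog': sets bits 1 4 -> bits=11001101000
After insert 'ant': sets bits 2 3 8 -> bits=11111101100
After insert 'jay': sets bits 2 5 8 -> bits=11111101100
After insert 'owl': sets bits 2 4 10 -> bits=11111101101
After insert 'cat': sets bits 9 10 -> bits=11111101111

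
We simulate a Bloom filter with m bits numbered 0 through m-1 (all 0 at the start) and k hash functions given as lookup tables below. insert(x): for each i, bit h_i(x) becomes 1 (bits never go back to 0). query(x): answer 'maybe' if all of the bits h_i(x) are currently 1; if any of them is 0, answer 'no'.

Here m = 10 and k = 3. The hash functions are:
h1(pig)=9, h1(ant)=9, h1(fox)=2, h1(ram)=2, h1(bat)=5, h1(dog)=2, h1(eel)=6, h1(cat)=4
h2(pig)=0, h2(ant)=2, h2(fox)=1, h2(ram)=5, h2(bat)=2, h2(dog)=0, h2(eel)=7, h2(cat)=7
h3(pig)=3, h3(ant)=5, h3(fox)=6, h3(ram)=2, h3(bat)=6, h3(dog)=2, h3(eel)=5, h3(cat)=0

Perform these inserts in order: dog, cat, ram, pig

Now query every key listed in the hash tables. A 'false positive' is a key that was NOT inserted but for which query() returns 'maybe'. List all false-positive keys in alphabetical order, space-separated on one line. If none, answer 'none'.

Start: bits=0000000000
After insert 'dog': sets bits 0 2 -> bits=1010000000
After insert 'cat': sets bits 0 4 7 -> bits=1010100100
After insert 'ram': sets bits 2 5 -> bits=1010110100
After insert 'pig': sets bits 0 3 9 -> bits=1011110101
Not inserted: ant bat eel fox — query each against bits=1011110101:
query ant: checks bit2=1, bit5=1, bit9=1 (all 1) -> maybe => FALSE POSITIVE
query bat: checks bit2=1, bit5=1, bit6=0 (has a 0) -> no => not a false positive
query eel: checks bit5=1, bit6=0, bit7=1 (has a 0) -> no => not a false positive
query fox: checks bit1=0, bit2=1, bit6=0 (has a 0) -> no => not a false positive
False positives (alphabetical): ant

Answer: ant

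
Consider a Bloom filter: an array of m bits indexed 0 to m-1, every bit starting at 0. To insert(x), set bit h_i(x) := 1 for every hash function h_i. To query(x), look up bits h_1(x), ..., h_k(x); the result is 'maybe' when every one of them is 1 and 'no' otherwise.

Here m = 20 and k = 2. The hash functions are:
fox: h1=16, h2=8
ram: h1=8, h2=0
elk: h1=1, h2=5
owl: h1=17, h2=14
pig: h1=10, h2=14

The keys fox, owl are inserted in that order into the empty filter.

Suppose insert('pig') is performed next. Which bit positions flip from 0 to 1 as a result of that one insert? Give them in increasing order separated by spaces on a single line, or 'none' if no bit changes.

Start: bits=00000000000000000000
After insert 'fox': sets bits 8 16 -> bits=00000000100000001000
After insert 'owl': sets bits 14 17 -> bits=00000000100000101100
insert 'pig' would touch bits 10 14; currently bit10=0, bit14=1
Bits that are 0 among those (would change 0->1): 10

Answer: 10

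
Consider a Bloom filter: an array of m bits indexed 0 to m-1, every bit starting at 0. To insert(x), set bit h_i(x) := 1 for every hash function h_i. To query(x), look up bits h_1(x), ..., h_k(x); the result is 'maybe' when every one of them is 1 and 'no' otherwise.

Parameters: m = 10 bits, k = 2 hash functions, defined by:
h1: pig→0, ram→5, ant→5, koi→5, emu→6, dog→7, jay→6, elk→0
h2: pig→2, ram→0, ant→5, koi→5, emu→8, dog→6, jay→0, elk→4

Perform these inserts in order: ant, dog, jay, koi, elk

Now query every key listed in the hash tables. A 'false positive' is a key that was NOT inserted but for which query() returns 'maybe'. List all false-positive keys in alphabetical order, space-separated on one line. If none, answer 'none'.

Start: bits=0000000000
After insert 'ant': sets bits 5 -> bits=0000010000
After insert 'dog': sets bits 6 7 -> bits=0000011100
After insert 'jay': sets bits 0 6 -> bits=1000011100
After insert 'koi': sets bits 5 -> bits=1000011100
After insert 'elk': sets bits 0 4 -> bits=1000111100
Not inserted: emu pig ram — query each against bits=1000111100:
query emu: checks bit6=1, bit8=0 (has a 0) -> no => not a false positive
query pig: checks bit0=1, bit2=0 (has a 0) -> no => not a false positive
query ram: checks bit0=1, bit5=1 (all 1) -> maybe => FALSE POSITIVE
False positives (alphabetical): ram

Answer: ram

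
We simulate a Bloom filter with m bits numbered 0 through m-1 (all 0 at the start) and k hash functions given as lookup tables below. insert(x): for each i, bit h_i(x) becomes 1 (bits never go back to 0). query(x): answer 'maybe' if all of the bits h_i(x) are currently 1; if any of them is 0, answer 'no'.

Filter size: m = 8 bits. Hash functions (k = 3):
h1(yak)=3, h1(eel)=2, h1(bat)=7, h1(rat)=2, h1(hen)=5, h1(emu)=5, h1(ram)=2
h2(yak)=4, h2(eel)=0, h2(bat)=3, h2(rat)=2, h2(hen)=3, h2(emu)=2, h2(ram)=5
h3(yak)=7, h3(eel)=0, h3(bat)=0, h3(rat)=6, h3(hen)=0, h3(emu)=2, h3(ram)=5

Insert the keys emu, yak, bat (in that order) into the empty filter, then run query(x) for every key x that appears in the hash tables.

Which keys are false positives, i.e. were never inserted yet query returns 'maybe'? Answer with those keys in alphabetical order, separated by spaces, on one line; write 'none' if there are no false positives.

Start: bits=00000000
After insert 'emu': sets bits 2 5 -> bits=00100100
After insert 'yak': sets bits 3 4 7 -> bits=00111101
After insert 'bat': sets bits 0 3 7 -> bits=10111101
Not inserted: eel hen ram rat — query each against bits=10111101:
query eel: checks bit0=1, bit2=1 (all 1) -> maybe => FALSE POSITIVE
query hen: checks bit0=1, bit3=1, bit5=1 (all 1) -> maybe => FALSE POSITIVE
query ram: checks bit2=1, bit5=1 (all 1) -> maybe => FALSE POSITIVE
query rat: checks bit2=1, bit6=0 (has a 0) -> no => not a false positive
False positives (alphabetical): eel hen ram

Answer: eel hen ram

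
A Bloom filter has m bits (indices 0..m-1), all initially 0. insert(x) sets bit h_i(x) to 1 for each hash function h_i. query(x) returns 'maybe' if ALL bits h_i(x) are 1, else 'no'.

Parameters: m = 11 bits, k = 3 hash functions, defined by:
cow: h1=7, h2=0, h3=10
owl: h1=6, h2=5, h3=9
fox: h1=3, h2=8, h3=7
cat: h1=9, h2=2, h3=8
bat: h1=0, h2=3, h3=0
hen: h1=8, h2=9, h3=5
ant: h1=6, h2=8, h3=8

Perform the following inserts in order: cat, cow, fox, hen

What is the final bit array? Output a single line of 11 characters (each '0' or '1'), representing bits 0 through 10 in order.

Start: bits=00000000000
After insert 'cat': sets bits 2 8 9 -> bits=00100000110
After insert 'cow': sets bits 0 7 10 -> bits=10100001111
After insert 'fox': sets bits 3 7 8 -> bits=10110001111
After insert 'hen': sets bits 5 8 9 -> bits=10110101111

Answer: 10110101111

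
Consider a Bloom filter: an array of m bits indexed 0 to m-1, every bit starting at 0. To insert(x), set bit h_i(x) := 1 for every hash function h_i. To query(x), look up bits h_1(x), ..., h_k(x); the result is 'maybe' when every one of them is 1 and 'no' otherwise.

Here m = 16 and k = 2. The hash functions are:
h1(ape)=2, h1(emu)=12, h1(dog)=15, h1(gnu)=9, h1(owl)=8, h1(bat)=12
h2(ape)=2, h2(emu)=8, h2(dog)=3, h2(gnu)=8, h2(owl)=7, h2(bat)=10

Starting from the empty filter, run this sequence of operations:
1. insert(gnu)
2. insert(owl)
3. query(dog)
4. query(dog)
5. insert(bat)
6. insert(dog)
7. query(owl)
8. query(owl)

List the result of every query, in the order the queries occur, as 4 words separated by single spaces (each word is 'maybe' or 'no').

Start: bits=0000000000000000
Op 1: insert gnu -> sets bits 8 9 -> bits=0000000011000000
Op 2: insert owl -> sets bits 7 8 -> bits=0000000111000000
Op 3: query dog -> checks bit3=0, bit15=0 (has a 0) -> no
Op 4: query dog -> checks bit3=0, bit15=0 (has a 0) -> no
Op 5: insert bat -> sets bits 10 12 -> bits=0000000111101000
Op 6: insert dog -> sets bits 3 15 -> bits=0001000111101001
Op 7: query owl -> checks bit7=1, bit8=1 (all 1) -> maybe
Op 8: query owl -> checks bit7=1, bit8=1 (all 1) -> maybe
Query results in order: no no maybe maybe

Answer: no no maybe maybe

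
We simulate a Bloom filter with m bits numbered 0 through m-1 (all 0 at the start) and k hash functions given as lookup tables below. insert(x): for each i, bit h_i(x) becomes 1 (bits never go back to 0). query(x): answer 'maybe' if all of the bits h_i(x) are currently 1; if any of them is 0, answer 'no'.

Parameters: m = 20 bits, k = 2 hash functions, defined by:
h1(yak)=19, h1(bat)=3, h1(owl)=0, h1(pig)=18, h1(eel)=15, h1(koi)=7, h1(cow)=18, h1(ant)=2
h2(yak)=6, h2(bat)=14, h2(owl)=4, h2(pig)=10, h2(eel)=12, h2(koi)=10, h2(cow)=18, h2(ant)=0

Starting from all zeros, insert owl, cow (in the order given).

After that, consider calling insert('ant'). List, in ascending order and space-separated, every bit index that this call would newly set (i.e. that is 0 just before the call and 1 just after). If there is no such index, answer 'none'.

Start: bits=00000000000000000000
After insert 'owl': sets bits 0 4 -> bits=10001000000000000000
After insert 'cow': sets bits 18 -> bits=10001000000000000010
insert 'ant' would touch bits 0 2; currently bit0=1, bit2=0
Bits that are 0 among those (would change 0->1): 2

Answer: 2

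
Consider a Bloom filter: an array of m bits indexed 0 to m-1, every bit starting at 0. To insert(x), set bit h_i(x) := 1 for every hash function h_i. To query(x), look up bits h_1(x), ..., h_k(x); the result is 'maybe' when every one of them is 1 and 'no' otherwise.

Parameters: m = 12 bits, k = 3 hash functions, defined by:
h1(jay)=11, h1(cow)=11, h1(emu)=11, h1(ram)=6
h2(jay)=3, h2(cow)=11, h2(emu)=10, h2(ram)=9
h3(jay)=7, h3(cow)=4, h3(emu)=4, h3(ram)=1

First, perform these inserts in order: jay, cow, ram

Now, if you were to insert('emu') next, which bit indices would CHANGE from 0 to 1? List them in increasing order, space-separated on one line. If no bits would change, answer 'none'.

Answer: 10

Derivation:
Start: bits=000000000000
After insert 'jay': sets bits 3 7 11 -> bits=000100010001
After insert 'cow': sets bits 4 11 -> bits=000110010001
After insert 'ram': sets bits 1 6 9 -> bits=010110110101
insert 'emu' would touch bits 4 10 11; currently bit4=1, bit10=0, bit11=1
Bits that are 0 among those (would change 0->1): 10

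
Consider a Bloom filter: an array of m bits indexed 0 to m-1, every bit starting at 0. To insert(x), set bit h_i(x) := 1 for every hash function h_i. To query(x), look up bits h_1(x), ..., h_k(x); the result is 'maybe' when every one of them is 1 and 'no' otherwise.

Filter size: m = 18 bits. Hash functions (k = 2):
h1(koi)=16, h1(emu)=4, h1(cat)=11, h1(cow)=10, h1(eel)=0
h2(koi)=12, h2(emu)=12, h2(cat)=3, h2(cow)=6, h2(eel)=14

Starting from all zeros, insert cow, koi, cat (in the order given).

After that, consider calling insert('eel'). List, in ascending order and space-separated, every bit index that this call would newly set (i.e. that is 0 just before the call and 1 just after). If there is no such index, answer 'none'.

Answer: 0 14

Derivation:
Start: bits=000000000000000000
After insert 'cow': sets bits 6 10 -> bits=000000100010000000
After insert 'koi': sets bits 12 16 -> bits=000000100010100010
After insert 'cat': sets bits 3 11 -> bits=000100100011100010
insert 'eel' would touch bits 0 14; currently bit0=0, bit14=0
Bits that are 0 among those (would change 0->1): 0 14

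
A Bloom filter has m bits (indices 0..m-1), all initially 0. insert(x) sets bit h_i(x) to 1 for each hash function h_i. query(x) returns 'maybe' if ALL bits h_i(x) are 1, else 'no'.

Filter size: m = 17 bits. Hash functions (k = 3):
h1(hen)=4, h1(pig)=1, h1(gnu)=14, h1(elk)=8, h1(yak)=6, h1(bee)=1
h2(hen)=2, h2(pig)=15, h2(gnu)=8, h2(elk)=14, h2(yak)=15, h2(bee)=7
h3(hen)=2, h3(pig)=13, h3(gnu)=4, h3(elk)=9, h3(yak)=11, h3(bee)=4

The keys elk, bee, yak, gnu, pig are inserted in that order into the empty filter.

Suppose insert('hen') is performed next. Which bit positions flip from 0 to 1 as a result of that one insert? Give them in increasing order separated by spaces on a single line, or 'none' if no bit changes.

Start: bits=00000000000000000
After insert 'elk': sets bits 8 9 14 -> bits=00000000110000100
After insert 'bee': sets bits 1 4 7 -> bits=01001001110000100
After insert 'yak': sets bits 6 11 15 -> bits=01001011110100110
After insert 'gnu': sets bits 4 8 14 -> bits=01001011110100110
After insert 'pig': sets bits 1 13 15 -> bits=01001011110101110
insert 'hen' would touch bits 2 4; currently bit2=0, bit4=1
Bits that are 0 among those (would change 0->1): 2

Answer: 2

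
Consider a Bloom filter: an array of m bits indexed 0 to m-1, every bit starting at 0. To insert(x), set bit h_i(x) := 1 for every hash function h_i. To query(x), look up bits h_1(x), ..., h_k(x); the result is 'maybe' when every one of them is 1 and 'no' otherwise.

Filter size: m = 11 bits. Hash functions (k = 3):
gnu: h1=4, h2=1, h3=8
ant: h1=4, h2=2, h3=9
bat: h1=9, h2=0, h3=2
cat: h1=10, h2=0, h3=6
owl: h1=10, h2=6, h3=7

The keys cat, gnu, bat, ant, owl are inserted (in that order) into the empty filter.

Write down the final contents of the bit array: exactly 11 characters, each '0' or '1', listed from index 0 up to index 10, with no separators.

Answer: 11101011111

Derivation:
Start: bits=00000000000
After insert 'cat': sets bits 0 6 10 -> bits=10000010001
After insert 'gnu': sets bits 1 4 8 -> bits=11001010101
After insert 'bat': sets bits 0 2 9 -> bits=11101010111
After insert 'ant': sets bits 2 4 9 -> bits=11101010111
After insert 'owl': sets bits 6 7 10 -> bits=11101011111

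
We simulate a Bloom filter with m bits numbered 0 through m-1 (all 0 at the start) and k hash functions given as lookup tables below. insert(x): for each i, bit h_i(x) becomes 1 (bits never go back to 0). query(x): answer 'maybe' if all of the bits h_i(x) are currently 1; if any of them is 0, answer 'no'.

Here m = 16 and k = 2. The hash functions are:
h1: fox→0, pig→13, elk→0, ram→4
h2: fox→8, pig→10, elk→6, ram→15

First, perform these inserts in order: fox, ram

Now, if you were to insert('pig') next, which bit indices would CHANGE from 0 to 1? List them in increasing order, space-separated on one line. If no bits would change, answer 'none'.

Start: bits=0000000000000000
After insert 'fox': sets bits 0 8 -> bits=1000000010000000
After insert 'ram': sets bits 4 15 -> bits=1000100010000001
insert 'pig' would touch bits 10 13; currently bit10=0, bit13=0
Bits that are 0 among those (would change 0->1): 10 13

Answer: 10 13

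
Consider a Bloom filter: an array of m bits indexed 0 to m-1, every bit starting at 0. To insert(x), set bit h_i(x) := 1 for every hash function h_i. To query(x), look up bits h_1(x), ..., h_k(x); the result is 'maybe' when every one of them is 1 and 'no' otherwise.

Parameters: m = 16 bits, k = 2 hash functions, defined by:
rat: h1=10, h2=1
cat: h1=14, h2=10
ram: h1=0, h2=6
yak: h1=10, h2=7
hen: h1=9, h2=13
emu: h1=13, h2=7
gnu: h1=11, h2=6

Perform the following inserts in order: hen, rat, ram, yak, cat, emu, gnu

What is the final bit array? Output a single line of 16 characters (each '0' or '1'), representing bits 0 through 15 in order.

Start: bits=0000000000000000
After insert 'hen': sets bits 9 13 -> bits=0000000001000100
After insert 'rat': sets bits 1 10 -> bits=0100000001100100
After insert 'ram': sets bits 0 6 -> bits=1100001001100100
After insert 'yak': sets bits 7 10 -> bits=1100001101100100
After insert 'cat': sets bits 10 14 -> bits=1100001101100110
After insert 'emu': sets bits 7 13 -> bits=1100001101100110
After insert 'gnu': sets bits 6 11 -> bits=1100001101110110

Answer: 1100001101110110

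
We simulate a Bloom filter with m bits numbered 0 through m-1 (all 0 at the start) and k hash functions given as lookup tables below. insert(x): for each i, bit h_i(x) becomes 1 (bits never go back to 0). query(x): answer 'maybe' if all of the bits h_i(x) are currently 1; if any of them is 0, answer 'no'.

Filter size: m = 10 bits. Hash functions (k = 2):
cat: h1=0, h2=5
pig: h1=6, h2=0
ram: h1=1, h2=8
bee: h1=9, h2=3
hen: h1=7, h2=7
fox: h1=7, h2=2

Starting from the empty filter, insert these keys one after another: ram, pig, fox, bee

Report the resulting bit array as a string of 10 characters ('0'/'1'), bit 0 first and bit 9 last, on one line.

Answer: 1111001111

Derivation:
Start: bits=0000000000
After insert 'ram': sets bits 1 8 -> bits=0100000010
After insert 'pig': sets bits 0 6 -> bits=1100001010
After insert 'fox': sets bits 2 7 -> bits=1110001110
After insert 'bee': sets bits 3 9 -> bits=1111001111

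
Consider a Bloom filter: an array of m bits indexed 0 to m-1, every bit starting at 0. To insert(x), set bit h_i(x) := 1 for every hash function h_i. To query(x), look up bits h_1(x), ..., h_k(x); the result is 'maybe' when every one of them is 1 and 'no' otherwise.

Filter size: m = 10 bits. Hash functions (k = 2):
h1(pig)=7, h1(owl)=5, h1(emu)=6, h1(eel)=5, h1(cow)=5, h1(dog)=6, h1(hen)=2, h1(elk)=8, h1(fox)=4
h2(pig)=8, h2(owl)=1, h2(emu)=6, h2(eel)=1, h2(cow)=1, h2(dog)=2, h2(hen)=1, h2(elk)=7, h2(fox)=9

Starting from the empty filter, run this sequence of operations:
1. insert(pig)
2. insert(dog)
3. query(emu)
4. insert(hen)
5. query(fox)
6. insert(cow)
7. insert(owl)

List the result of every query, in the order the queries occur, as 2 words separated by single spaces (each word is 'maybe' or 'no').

Answer: maybe no

Derivation:
Start: bits=0000000000
Op 1: insert pig -> sets bits 7 8 -> bits=0000000110
Op 2: insert dog -> sets bits 2 6 -> bits=0010001110
Op 3: query emu -> checks bit6=1 (all 1) -> maybe
Op 4: insert hen -> sets bits 1 2 -> bits=0110001110
Op 5: query fox -> checks bit4=0, bit9=0 (has a 0) -> no
Op 6: insert cow -> sets bits 1 5 -> bits=0110011110
Op 7: insert owl -> sets bits 1 5 -> bits=0110011110
Query results in order: maybe no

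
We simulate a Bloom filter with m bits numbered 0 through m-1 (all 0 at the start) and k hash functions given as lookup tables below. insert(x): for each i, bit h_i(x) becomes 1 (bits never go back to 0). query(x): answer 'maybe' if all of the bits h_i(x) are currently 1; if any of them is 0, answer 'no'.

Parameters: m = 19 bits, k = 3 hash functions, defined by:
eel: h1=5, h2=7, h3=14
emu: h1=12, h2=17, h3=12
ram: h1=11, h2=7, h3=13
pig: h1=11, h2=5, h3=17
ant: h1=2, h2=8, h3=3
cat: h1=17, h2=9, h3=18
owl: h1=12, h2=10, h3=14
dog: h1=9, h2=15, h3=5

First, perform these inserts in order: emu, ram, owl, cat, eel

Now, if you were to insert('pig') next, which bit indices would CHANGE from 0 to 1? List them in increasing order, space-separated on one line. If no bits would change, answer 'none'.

Answer: none

Derivation:
Start: bits=0000000000000000000
After insert 'emu': sets bits 12 17 -> bits=0000000000001000010
After insert 'ram': sets bits 7 11 13 -> bits=0000000100011100010
After insert 'owl': sets bits 10 12 14 -> bits=0000000100111110010
After insert 'cat': sets bits 9 17 18 -> bits=0000000101111110011
After insert 'eel': sets bits 5 7 14 -> bits=0000010101111110011
insert 'pig' would touch bits 5 11 17; currently bit5=1, bit11=1, bit17=1
Bits that are 0 among those (would change 0->1): none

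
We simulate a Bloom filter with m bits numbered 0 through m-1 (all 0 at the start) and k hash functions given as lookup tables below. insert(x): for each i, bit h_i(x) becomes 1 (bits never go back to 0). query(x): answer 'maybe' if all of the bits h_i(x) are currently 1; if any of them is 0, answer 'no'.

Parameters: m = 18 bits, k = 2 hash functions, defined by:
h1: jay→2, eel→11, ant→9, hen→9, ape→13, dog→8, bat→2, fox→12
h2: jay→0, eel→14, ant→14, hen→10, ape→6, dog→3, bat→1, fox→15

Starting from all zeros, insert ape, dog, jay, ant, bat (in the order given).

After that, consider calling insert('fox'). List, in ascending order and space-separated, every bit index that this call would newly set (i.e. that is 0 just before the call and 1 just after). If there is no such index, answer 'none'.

Start: bits=000000000000000000
After insert 'ape': sets bits 6 13 -> bits=000000100000010000
After insert 'dog': sets bits 3 8 -> bits=000100101000010000
After insert 'jay': sets bits 0 2 -> bits=101100101000010000
After insert 'ant': sets bits 9 14 -> bits=101100101100011000
After insert 'bat': sets bits 1 2 -> bits=111100101100011000
insert 'fox' would touch bits 12 15; currently bit12=0, bit15=0
Bits that are 0 among those (would change 0->1): 12 15

Answer: 12 15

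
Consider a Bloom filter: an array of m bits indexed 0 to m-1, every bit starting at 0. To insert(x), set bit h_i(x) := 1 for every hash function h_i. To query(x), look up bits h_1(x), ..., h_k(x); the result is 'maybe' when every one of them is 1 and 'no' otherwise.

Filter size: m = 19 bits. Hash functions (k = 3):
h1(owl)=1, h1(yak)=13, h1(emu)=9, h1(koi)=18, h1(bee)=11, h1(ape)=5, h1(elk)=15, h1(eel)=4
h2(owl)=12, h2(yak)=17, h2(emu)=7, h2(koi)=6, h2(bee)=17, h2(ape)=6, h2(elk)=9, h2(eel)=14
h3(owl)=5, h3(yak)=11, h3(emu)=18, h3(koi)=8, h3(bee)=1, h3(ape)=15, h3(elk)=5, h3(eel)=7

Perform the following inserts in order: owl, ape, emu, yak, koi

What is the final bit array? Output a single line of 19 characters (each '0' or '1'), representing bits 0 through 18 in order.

Answer: 0100011111011101011

Derivation:
Start: bits=0000000000000000000
After insert 'owl': sets bits 1 5 12 -> bits=0100010000001000000
After insert 'ape': sets bits 5 6 15 -> bits=0100011000001001000
After insert 'emu': sets bits 7 9 18 -> bits=0100011101001001001
After insert 'yak': sets bits 11 13 17 -> bits=0100011101011101011
After insert 'koi': sets bits 6 8 18 -> bits=0100011111011101011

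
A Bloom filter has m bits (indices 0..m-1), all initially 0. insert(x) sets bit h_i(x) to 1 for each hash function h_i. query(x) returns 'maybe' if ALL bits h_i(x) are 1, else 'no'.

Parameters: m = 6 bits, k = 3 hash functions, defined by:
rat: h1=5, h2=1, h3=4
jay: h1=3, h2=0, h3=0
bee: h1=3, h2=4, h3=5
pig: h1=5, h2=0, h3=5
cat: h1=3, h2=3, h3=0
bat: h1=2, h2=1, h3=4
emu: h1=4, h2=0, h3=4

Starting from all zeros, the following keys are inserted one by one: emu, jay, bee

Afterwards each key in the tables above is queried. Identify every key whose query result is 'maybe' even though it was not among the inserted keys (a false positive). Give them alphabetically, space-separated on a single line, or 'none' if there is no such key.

Start: bits=000000
After insert 'emu': sets bits 0 4 -> bits=100010
After insert 'jay': sets bits 0 3 -> bits=100110
After insert 'bee': sets bits 3 4 5 -> bits=100111
Not inserted: bat cat pig rat — query each against bits=100111:
query bat: checks bit1=0, bit2=0, bit4=1 (has a 0) -> no => not a false positive
query cat: checks bit0=1, bit3=1 (all 1) -> maybe => FALSE POSITIVE
query pig: checks bit0=1, bit5=1 (all 1) -> maybe => FALSE POSITIVE
query rat: checks bit1=0, bit4=1, bit5=1 (has a 0) -> no => not a false positive
False positives (alphabetical): cat pig

Answer: cat pig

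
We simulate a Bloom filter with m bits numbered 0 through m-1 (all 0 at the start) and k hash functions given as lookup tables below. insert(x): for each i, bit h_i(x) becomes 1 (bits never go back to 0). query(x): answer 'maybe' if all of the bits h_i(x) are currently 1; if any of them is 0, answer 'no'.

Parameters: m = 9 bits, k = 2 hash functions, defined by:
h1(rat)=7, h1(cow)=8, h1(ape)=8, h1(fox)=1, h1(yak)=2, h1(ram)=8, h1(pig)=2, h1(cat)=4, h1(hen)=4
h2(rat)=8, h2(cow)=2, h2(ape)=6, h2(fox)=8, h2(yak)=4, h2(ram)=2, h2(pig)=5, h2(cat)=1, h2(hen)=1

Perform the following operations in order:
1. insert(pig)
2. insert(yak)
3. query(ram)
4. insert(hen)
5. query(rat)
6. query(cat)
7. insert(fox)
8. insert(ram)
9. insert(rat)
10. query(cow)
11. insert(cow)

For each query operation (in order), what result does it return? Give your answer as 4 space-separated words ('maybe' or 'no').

Start: bits=000000000
Op 1: insert pig -> sets bits 2 5 -> bits=001001000
Op 2: insert yak -> sets bits 2 4 -> bits=001011000
Op 3: query ram -> checks bit2=1, bit8=0 (has a 0) -> no
Op 4: insert hen -> sets bits 1 4 -> bits=011011000
Op 5: query rat -> checks bit7=0, bit8=0 (has a 0) -> no
Op 6: query cat -> checks bit1=1, bit4=1 (all 1) -> maybe
Op 7: insert fox -> sets bits 1 8 -> bits=011011001
Op 8: insert ram -> sets bits 2 8 -> bits=011011001
Op 9: insert rat -> sets bits 7 8 -> bits=011011011
Op 10: query cow -> checks bit2=1, bit8=1 (all 1) -> maybe
Op 11: insert cow -> sets bits 2 8 -> bits=011011011
Query results in order: no no maybe maybe

Answer: no no maybe maybe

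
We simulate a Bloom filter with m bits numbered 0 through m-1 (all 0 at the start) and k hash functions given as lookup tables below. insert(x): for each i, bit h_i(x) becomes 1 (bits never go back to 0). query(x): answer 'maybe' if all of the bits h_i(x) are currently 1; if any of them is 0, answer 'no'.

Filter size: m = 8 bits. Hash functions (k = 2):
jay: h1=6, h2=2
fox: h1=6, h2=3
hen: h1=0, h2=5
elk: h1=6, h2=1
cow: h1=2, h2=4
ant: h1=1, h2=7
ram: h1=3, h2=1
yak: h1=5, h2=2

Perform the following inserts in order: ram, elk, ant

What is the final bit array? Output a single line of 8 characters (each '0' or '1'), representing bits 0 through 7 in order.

Start: bits=00000000
After insert 'ram': sets bits 1 3 -> bits=01010000
After insert 'elk': sets bits 1 6 -> bits=01010010
After insert 'ant': sets bits 1 7 -> bits=01010011

Answer: 01010011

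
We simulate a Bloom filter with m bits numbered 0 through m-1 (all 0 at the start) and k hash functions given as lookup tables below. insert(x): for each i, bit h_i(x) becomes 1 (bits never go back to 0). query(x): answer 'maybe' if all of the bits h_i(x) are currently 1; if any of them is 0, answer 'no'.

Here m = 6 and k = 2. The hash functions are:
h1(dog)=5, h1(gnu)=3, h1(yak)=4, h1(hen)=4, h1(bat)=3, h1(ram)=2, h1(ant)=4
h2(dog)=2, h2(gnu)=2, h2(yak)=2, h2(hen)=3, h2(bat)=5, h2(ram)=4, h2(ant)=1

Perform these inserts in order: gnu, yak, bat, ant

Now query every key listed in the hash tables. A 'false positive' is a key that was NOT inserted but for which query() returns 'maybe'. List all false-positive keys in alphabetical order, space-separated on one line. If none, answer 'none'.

Answer: dog hen ram

Derivation:
Start: bits=000000
After insert 'gnu': sets bits 2 3 -> bits=001100
After insert 'yak': sets bits 2 4 -> bits=001110
After insert 'bat': sets bits 3 5 -> bits=001111
After insert 'ant': sets bits 1 4 -> bits=011111
Not inserted: dog hen ram — query each against bits=011111:
query dog: checks bit2=1, bit5=1 (all 1) -> maybe => FALSE POSITIVE
query hen: checks bit3=1, bit4=1 (all 1) -> maybe => FALSE POSITIVE
query ram: checks bit2=1, bit4=1 (all 1) -> maybe => FALSE POSITIVE
False positives (alphabetical): dog hen ram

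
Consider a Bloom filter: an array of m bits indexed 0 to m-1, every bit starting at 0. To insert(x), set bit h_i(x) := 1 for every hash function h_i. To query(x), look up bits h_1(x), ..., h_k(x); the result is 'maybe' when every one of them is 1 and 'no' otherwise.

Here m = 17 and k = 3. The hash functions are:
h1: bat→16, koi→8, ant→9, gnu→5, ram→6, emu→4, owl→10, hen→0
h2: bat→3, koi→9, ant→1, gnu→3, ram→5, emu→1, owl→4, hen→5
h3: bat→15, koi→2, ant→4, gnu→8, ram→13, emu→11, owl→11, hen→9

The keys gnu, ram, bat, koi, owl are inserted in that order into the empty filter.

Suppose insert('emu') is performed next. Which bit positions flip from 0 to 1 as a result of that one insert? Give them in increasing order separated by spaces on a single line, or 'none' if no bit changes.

Start: bits=00000000000000000
After insert 'gnu': sets bits 3 5 8 -> bits=00010100100000000
After insert 'ram': sets bits 5 6 13 -> bits=00010110100001000
After insert 'bat': sets bits 3 15 16 -> bits=00010110100001011
After insert 'koi': sets bits 2 8 9 -> bits=00110110110001011
After insert 'owl': sets bits 4 10 11 -> bits=00111110111101011
insert 'emu' would touch bits 1 4 11; currently bit1=0, bit4=1, bit11=1
Bits that are 0 among those (would change 0->1): 1

Answer: 1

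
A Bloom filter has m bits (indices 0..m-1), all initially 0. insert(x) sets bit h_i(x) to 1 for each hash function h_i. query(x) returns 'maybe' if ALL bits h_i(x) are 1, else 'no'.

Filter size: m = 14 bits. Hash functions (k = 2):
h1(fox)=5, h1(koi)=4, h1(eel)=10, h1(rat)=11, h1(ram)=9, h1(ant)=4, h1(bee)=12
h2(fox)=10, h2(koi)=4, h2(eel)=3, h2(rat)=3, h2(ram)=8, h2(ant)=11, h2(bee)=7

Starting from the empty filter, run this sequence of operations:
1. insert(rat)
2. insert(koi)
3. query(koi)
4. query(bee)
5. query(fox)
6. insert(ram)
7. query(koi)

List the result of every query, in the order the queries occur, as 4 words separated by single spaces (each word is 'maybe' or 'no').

Answer: maybe no no maybe

Derivation:
Start: bits=00000000000000
Op 1: insert rat -> sets bits 3 11 -> bits=00010000000100
Op 2: insert koi -> sets bits 4 -> bits=00011000000100
Op 3: query koi -> checks bit4=1 (all 1) -> maybe
Op 4: query bee -> checks bit7=0, bit12=0 (has a 0) -> no
Op 5: query fox -> checks bit5=0, bit10=0 (has a 0) -> no
Op 6: insert ram -> sets bits 8 9 -> bits=00011000110100
Op 7: query koi -> checks bit4=1 (all 1) -> maybe
Query results in order: maybe no no maybe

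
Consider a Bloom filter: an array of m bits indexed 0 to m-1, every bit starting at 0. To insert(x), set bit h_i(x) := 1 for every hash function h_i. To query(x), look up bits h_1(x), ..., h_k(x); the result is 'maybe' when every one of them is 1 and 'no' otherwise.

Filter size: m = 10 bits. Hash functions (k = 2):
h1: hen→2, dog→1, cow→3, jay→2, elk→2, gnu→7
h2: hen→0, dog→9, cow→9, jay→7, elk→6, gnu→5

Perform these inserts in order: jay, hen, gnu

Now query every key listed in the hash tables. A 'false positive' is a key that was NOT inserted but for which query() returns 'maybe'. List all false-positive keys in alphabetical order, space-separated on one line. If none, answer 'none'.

Start: bits=0000000000
After insert 'jay': sets bits 2 7 -> bits=0010000100
After insert 'hen': sets bits 0 2 -> bits=1010000100
After insert 'gnu': sets bits 5 7 -> bits=1010010100
Not inserted: cow dog elk — query each against bits=1010010100:
query cow: checks bit3=0, bit9=0 (has a 0) -> no => not a false positive
query dog: checks bit1=0, bit9=0 (has a 0) -> no => not a false positive
query elk: checks bit2=1, bit6=0 (has a 0) -> no => not a false positive
False positives (alphabetical): none

Answer: none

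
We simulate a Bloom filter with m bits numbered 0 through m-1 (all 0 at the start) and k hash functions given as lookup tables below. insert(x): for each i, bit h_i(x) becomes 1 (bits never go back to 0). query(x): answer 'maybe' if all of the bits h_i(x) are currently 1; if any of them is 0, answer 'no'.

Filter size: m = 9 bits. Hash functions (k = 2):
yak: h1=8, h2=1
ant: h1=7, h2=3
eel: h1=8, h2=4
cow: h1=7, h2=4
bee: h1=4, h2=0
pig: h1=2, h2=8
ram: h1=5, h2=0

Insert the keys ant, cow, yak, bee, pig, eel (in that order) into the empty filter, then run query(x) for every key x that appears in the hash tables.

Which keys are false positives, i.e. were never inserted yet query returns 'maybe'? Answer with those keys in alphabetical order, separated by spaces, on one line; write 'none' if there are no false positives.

Start: bits=000000000
After insert 'ant': sets bits 3 7 -> bits=000100010
After insert 'cow': sets bits 4 7 -> bits=000110010
After insert 'yak': sets bits 1 8 -> bits=010110011
After insert 'bee': sets bits 0 4 -> bits=110110011
After insert 'pig': sets bits 2 8 -> bits=111110011
After insert 'eel': sets bits 4 8 -> bits=111110011
Not inserted: ram — query each against bits=111110011:
query ram: checks bit0=1, bit5=0 (has a 0) -> no => not a false positive
False positives (alphabetical): none

Answer: none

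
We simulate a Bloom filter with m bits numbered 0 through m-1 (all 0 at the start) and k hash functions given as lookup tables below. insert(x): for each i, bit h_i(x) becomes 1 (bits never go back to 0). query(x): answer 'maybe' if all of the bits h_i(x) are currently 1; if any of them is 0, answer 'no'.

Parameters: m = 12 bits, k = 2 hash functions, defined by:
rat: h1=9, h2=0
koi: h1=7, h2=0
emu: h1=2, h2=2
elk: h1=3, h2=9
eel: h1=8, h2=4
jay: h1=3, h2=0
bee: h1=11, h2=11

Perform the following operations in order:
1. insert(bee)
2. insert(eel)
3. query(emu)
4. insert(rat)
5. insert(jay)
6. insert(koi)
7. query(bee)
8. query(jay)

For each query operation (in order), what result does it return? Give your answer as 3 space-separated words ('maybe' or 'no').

Start: bits=000000000000
Op 1: insert bee -> sets bits 11 -> bits=000000000001
Op 2: insert eel -> sets bits 4 8 -> bits=000010001001
Op 3: query emu -> checks bit2=0 (has a 0) -> no
Op 4: insert rat -> sets bits 0 9 -> bits=100010001101
Op 5: insert jay -> sets bits 0 3 -> bits=100110001101
Op 6: insert koi -> sets bits 0 7 -> bits=100110011101
Op 7: query bee -> checks bit11=1 (all 1) -> maybe
Op 8: query jay -> checks bit0=1, bit3=1 (all 1) -> maybe
Query results in order: no maybe maybe

Answer: no maybe maybe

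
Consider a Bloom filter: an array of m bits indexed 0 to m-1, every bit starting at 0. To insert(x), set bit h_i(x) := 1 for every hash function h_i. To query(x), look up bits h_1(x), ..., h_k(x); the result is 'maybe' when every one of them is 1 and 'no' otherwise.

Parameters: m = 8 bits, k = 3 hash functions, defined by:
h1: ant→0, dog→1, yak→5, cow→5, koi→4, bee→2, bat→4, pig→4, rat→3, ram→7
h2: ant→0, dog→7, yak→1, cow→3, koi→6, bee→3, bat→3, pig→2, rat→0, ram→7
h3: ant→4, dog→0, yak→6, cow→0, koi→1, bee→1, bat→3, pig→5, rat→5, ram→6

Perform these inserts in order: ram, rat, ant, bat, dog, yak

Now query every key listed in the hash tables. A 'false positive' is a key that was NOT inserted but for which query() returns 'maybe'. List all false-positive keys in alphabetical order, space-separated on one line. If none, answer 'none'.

Start: bits=00000000
After insert 'ram': sets bits 6 7 -> bits=00000011
After insert 'rat': sets bits 0 3 5 -> bits=10010111
After insert 'ant': sets bits 0 4 -> bits=10011111
After insert 'bat': sets bits 3 4 -> bits=10011111
After insert 'dog': sets bits 0 1 7 -> bits=11011111
After insert 'yak': sets bits 1 5 6 -> bits=11011111
Not inserted: bee cow koi pig — query each against bits=11011111:
query bee: checks bit1=1, bit2=0, bit3=1 (has a 0) -> no => not a false positive
query cow: checks bit0=1, bit3=1, bit5=1 (all 1) -> maybe => FALSE POSITIVE
query koi: checks bit1=1, bit4=1, bit6=1 (all 1) -> maybe => FALSE POSITIVE
query pig: checks bit2=0, bit4=1, bit5=1 (has a 0) -> no => not a false positive
False positives (alphabetical): cow koi

Answer: cow koi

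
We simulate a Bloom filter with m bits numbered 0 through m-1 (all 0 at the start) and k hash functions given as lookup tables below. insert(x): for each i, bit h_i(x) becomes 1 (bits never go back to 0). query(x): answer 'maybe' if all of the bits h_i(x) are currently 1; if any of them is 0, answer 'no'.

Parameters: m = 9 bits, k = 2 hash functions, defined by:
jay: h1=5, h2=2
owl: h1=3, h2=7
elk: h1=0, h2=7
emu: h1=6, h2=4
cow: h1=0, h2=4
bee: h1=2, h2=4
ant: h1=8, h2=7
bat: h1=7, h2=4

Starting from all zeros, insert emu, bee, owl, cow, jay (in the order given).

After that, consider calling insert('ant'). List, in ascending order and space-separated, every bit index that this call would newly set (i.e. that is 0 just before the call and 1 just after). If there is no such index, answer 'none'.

Start: bits=000000000
After insert 'emu': sets bits 4 6 -> bits=000010100
After insert 'bee': sets bits 2 4 -> bits=001010100
After insert 'owl': sets bits 3 7 -> bits=001110110
After insert 'cow': sets bits 0 4 -> bits=101110110
After insert 'jay': sets bits 2 5 -> bits=101111110
insert 'ant' would touch bits 7 8; currently bit7=1, bit8=0
Bits that are 0 among those (would change 0->1): 8

Answer: 8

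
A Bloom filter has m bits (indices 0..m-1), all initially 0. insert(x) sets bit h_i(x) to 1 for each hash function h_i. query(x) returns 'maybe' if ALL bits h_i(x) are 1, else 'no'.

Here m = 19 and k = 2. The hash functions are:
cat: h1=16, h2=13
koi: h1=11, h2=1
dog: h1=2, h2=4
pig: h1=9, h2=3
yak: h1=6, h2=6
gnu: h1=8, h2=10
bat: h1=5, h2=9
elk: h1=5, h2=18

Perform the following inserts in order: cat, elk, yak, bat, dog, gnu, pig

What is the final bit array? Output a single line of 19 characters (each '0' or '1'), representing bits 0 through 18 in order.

Answer: 0011111011100100101

Derivation:
Start: bits=0000000000000000000
After insert 'cat': sets bits 13 16 -> bits=0000000000000100100
After insert 'elk': sets bits 5 18 -> bits=0000010000000100101
After insert 'yak': sets bits 6 -> bits=0000011000000100101
After insert 'bat': sets bits 5 9 -> bits=0000011001000100101
After insert 'dog': sets bits 2 4 -> bits=0010111001000100101
After insert 'gnu': sets bits 8 10 -> bits=0010111011100100101
After insert 'pig': sets bits 3 9 -> bits=0011111011100100101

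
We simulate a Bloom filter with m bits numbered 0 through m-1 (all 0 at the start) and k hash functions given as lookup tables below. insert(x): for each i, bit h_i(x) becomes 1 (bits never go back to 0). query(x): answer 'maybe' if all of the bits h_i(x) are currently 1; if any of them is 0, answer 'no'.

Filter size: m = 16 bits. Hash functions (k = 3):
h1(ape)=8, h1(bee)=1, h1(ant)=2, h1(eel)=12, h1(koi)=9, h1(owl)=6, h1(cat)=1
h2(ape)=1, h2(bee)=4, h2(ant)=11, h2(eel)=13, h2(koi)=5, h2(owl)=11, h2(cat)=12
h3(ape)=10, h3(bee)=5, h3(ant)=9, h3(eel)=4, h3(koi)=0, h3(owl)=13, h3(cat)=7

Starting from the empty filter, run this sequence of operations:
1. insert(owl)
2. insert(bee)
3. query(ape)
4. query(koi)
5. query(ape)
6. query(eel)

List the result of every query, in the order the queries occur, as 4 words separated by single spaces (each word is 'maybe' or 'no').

Answer: no no no no

Derivation:
Start: bits=0000000000000000
Op 1: insert owl -> sets bits 6 11 13 -> bits=0000001000010100
Op 2: insert bee -> sets bits 1 4 5 -> bits=0100111000010100
Op 3: query ape -> checks bit1=1, bit8=0, bit10=0 (has a 0) -> no
Op 4: query koi -> checks bit0=0, bit5=1, bit9=0 (has a 0) -> no
Op 5: query ape -> checks bit1=1, bit8=0, bit10=0 (has a 0) -> no
Op 6: query eel -> checks bit4=1, bit12=0, bit13=1 (has a 0) -> no
Query results in order: no no no no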